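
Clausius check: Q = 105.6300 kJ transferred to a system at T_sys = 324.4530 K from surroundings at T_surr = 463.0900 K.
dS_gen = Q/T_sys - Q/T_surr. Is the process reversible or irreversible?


dS_sys = 105.6300/324.4530 = 0.3256 kJ/K
dS_surr = -105.6300/463.0900 = -0.2281 kJ/K
dS_gen = 0.3256 - 0.2281 = 0.0975 kJ/K (irreversible)

dS_gen = 0.0975 kJ/K, irreversible


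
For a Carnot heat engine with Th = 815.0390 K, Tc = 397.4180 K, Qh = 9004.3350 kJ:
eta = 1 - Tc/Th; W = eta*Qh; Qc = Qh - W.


eta = 1 - 397.4180/815.0390 = 0.5124
W = 0.5124 * 9004.3350 = 4613.7662 kJ
Qc = 9004.3350 - 4613.7662 = 4390.5688 kJ

eta = 51.2394%, W = 4613.7662 kJ, Qc = 4390.5688 kJ


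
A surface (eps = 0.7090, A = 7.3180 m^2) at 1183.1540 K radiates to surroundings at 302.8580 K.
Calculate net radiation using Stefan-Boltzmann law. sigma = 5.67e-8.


T^4 = 1.9596e+12
Tsurr^4 = 8.4131e+09
Q = 0.7090 * 5.67e-8 * 7.3180 * 1.9512e+12 = 574008.3824 W

574008.3824 W


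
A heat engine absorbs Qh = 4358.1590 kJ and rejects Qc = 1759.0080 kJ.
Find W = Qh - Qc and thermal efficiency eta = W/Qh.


W = 4358.1590 - 1759.0080 = 2599.1510 kJ
eta = 2599.1510 / 4358.1590 = 0.5964 = 59.6387%

W = 2599.1510 kJ, eta = 59.6387%


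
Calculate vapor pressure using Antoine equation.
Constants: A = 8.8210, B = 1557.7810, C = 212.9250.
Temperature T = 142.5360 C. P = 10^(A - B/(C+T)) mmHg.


C+T = 355.4610
B/(C+T) = 4.3824
log10(P) = 8.8210 - 4.3824 = 4.4386
P = 10^4.4386 = 27452.0946 mmHg

27452.0946 mmHg


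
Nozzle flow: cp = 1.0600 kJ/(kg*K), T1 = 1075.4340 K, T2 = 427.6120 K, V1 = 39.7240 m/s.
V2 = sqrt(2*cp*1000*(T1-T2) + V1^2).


dT = 647.8220 K
2*cp*1000*dT = 1373382.6400
V1^2 = 1577.9962
V2 = sqrt(1374960.6362) = 1172.5872 m/s

1172.5872 m/s


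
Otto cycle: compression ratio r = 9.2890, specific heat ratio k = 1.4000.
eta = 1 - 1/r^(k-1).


r^(k-1) = 2.4389
eta = 1 - 1/2.4389 = 0.5900 = 58.9973%

58.9973%


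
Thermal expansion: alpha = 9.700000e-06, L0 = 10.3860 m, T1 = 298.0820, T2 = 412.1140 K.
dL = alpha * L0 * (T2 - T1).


dT = 114.0320 K
dL = 9.700000e-06 * 10.3860 * 114.0320 = 0.011488 m
L_final = 10.397488 m

dL = 0.011488 m


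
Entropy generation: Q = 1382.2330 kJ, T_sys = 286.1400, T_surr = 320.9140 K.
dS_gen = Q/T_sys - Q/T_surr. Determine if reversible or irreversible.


dS_sys = 1382.2330/286.1400 = 4.8306 kJ/K
dS_surr = -1382.2330/320.9140 = -4.3072 kJ/K
dS_gen = 4.8306 - 4.3072 = 0.5234 kJ/K (irreversible)

dS_gen = 0.5234 kJ/K, irreversible


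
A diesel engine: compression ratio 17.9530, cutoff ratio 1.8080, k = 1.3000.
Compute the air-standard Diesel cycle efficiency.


r^(k-1) = 2.3782
rc^k = 2.1595
eta = 0.5358 = 53.5823%

53.5823%


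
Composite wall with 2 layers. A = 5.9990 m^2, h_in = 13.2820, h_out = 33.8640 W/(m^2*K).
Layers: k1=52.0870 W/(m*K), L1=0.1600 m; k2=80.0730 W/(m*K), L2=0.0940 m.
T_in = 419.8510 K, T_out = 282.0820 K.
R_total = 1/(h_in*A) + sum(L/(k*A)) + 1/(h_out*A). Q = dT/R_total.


R_conv_in = 1/(13.2820*5.9990) = 0.0126
R_1 = 0.1600/(52.0870*5.9990) = 0.0005
R_2 = 0.0940/(80.0730*5.9990) = 0.0002
R_conv_out = 1/(33.8640*5.9990) = 0.0049
R_total = 0.0182 K/W
Q = 137.7690 / 0.0182 = 7577.7997 W

R_total = 0.0182 K/W, Q = 7577.7997 W


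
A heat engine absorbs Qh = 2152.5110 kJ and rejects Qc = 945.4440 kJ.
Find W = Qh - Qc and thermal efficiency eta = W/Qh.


W = 2152.5110 - 945.4440 = 1207.0670 kJ
eta = 1207.0670 / 2152.5110 = 0.5608 = 56.0772%

W = 1207.0670 kJ, eta = 56.0772%


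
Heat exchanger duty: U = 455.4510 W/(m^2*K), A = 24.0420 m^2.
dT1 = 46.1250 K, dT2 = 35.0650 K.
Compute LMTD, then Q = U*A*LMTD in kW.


LMTD = 40.3426 K
Q = 455.4510 * 24.0420 * 40.3426 = 441750.0045 W = 441.7500 kW

441.7500 kW


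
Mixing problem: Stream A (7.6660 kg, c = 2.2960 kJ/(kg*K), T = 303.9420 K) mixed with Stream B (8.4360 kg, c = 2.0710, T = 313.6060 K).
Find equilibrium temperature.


num = 10828.7211
den = 35.0721
Tf = 308.7561 K

308.7561 K


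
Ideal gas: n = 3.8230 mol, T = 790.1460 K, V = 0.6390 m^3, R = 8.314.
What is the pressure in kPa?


P = nRT/V = 3.8230 * 8.314 * 790.1460 / 0.6390
= 25114.3339 / 0.6390 = 39302.5570 Pa = 39.3026 kPa

39.3026 kPa


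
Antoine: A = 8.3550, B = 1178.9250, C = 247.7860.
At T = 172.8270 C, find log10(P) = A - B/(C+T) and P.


C+T = 420.6130
B/(C+T) = 2.8029
log10(P) = 8.3550 - 2.8029 = 5.5521
P = 10^5.5521 = 356555.0360 mmHg

356555.0360 mmHg


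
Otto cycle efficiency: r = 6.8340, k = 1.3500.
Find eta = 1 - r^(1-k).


r^(k-1) = 1.9595
eta = 1 - 1/1.9595 = 0.4897 = 48.9655%

48.9655%


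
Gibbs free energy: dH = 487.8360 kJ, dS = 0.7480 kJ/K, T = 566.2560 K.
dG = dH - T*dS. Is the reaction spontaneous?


T*dS = 566.2560 * 0.7480 = 423.5595 kJ
dG = 487.8360 - 423.5595 = 64.2765 kJ (non-spontaneous)

dG = 64.2765 kJ, non-spontaneous


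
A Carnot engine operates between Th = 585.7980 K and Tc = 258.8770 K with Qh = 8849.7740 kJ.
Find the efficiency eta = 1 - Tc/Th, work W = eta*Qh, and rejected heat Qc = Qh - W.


eta = 1 - 258.8770/585.7980 = 0.5581
W = 0.5581 * 8849.7740 = 4938.8645 kJ
Qc = 8849.7740 - 4938.8645 = 3910.9095 kJ

eta = 55.8078%, W = 4938.8645 kJ, Qc = 3910.9095 kJ


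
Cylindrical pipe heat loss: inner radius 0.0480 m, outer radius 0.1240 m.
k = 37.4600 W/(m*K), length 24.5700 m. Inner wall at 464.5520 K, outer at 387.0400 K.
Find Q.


dT = 77.5120 K
ln(ro/ri) = 0.9491
Q = 2*pi*37.4600*24.5700*77.5120 / 0.9491 = 472300.7828 W

472300.7828 W


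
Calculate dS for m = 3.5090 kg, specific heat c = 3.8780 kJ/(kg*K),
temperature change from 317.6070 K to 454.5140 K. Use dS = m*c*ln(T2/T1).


T2/T1 = 1.4311
ln(T2/T1) = 0.3584
dS = 3.5090 * 3.8780 * 0.3584 = 4.8773 kJ/K

4.8773 kJ/K


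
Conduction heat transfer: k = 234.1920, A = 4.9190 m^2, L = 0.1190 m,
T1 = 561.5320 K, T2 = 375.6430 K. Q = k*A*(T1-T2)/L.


dT = 185.8890 K
Q = 234.1920 * 4.9190 * 185.8890 / 0.1190 = 1799515.5663 W

1799515.5663 W


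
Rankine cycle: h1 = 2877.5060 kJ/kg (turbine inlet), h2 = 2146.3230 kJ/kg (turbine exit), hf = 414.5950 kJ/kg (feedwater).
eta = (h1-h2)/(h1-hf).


W = 731.1830 kJ/kg
Q_in = 2462.9110 kJ/kg
eta = 0.2969 = 29.6878%

eta = 29.6878%


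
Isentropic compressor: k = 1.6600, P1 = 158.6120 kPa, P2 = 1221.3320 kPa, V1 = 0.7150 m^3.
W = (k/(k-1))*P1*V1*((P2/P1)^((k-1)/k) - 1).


(k-1)/k = 0.3976
(P2/P1)^exp = 2.2515
W = 2.5152 * 158.6120 * 0.7150 * (2.2515 - 1) = 356.9611 kJ

356.9611 kJ


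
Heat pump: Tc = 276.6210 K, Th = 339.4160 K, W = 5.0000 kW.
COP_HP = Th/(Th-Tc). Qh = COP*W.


COP = 339.4160 / 62.7950 = 5.4051
Qh = 5.4051 * 5.0000 = 27.0257 kW

COP = 5.4051, Qh = 27.0257 kW


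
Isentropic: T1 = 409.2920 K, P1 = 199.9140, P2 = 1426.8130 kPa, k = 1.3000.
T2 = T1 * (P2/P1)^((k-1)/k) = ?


(k-1)/k = 0.2308
(P2/P1)^exp = 1.5739
T2 = 409.2920 * 1.5739 = 644.1697 K

644.1697 K


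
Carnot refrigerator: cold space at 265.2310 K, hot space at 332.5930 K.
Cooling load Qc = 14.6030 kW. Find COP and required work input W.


COP = 265.2310 / 67.3620 = 3.9374
W = 14.6030 / 3.9374 = 3.7088 kW

COP = 3.9374, W = 3.7088 kW


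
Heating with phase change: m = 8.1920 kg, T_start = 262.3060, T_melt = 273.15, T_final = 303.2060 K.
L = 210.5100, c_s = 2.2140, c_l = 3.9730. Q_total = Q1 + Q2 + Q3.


Q1 (sensible, solid) = 8.1920 * 2.2140 * 10.8440 = 196.6786 kJ
Q2 (latent) = 8.1920 * 210.5100 = 1724.4979 kJ
Q3 (sensible, liquid) = 8.1920 * 3.9730 * 30.0560 = 978.2271 kJ
Q_total = 2899.4036 kJ

2899.4036 kJ


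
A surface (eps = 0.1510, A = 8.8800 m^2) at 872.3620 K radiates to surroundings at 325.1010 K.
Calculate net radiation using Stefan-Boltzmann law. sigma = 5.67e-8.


T^4 = 5.7914e+11
Tsurr^4 = 1.1171e+10
Q = 0.1510 * 5.67e-8 * 8.8800 * 5.6797e+11 = 43181.8692 W

43181.8692 W


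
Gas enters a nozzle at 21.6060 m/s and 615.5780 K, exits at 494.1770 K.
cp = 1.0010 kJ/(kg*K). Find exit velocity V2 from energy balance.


dT = 121.4010 K
2*cp*1000*dT = 243044.8020
V1^2 = 466.8192
V2 = sqrt(243511.6212) = 493.4690 m/s

493.4690 m/s


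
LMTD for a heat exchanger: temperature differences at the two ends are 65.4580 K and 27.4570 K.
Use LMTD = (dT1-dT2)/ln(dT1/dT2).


dT1/dT2 = 2.3840
ln(dT1/dT2) = 0.8688
LMTD = 38.0010 / 0.8688 = 43.7403 K

43.7403 K


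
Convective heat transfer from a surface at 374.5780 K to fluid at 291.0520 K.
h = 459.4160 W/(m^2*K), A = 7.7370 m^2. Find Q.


dT = 83.5260 K
Q = 459.4160 * 7.7370 * 83.5260 = 296893.3000 W

296893.3000 W


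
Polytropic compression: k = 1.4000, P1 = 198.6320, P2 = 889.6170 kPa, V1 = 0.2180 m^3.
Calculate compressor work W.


(k-1)/k = 0.2857
(P2/P1)^exp = 1.5348
W = 3.5000 * 198.6320 * 0.2180 * (1.5348 - 1) = 81.0481 kJ

81.0481 kJ


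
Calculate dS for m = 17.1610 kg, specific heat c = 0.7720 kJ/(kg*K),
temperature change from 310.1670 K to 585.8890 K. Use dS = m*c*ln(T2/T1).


T2/T1 = 1.8889
ln(T2/T1) = 0.6360
dS = 17.1610 * 0.7720 * 0.6360 = 8.4262 kJ/K

8.4262 kJ/K


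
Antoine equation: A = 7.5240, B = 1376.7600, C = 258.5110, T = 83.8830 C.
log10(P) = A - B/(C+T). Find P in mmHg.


C+T = 342.3940
B/(C+T) = 4.0210
log10(P) = 7.5240 - 4.0210 = 3.5030
P = 10^3.5030 = 3184.3319 mmHg

3184.3319 mmHg


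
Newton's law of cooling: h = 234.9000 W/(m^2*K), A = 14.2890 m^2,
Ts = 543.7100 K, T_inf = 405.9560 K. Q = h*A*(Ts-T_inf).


dT = 137.7540 K
Q = 234.9000 * 14.2890 * 137.7540 = 462369.3862 W

462369.3862 W


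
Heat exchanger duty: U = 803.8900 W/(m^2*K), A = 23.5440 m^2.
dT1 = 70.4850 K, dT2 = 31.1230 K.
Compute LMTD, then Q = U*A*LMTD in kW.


LMTD = 48.1520 K
Q = 803.8900 * 23.5440 * 48.1520 = 911362.8745 W = 911.3629 kW

911.3629 kW


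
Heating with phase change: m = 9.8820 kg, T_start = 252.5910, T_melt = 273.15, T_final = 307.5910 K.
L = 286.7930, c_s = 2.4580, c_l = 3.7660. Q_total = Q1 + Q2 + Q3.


Q1 (sensible, solid) = 9.8820 * 2.4580 * 20.5590 = 499.3772 kJ
Q2 (latent) = 9.8820 * 286.7930 = 2834.0884 kJ
Q3 (sensible, liquid) = 9.8820 * 3.7660 * 34.4410 = 1281.7429 kJ
Q_total = 4615.2085 kJ

4615.2085 kJ


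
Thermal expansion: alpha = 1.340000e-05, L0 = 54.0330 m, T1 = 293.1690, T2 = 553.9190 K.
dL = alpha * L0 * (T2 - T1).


dT = 260.7500 K
dL = 1.340000e-05 * 54.0330 * 260.7500 = 0.188794 m
L_final = 54.221794 m

dL = 0.188794 m


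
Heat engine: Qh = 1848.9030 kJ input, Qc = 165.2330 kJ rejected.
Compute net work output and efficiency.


W = 1848.9030 - 165.2330 = 1683.6700 kJ
eta = 1683.6700 / 1848.9030 = 0.9106 = 91.0632%

W = 1683.6700 kJ, eta = 91.0632%


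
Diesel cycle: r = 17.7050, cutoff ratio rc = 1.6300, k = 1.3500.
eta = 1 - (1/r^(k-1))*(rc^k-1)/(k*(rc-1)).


r^(k-1) = 2.7342
rc^k = 1.9340
eta = 0.5984 = 59.8364%

59.8364%


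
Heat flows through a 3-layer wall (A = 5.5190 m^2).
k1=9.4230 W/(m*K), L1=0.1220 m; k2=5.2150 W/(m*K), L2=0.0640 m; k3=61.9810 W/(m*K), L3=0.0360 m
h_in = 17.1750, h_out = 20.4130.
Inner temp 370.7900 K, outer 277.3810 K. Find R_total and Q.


R_conv_in = 1/(17.1750*5.5190) = 0.0105
R_1 = 0.1220/(9.4230*5.5190) = 0.0023
R_2 = 0.0640/(5.2150*5.5190) = 0.0022
R_3 = 0.0360/(61.9810*5.5190) = 0.0001
R_conv_out = 1/(20.4130*5.5190) = 0.0089
R_total = 0.0241 K/W
Q = 93.4090 / 0.0241 = 3875.7519 W

R_total = 0.0241 K/W, Q = 3875.7519 W


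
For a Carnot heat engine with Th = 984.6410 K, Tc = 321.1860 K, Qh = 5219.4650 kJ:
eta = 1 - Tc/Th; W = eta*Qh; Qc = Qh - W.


eta = 1 - 321.1860/984.6410 = 0.6738
W = 0.6738 * 5219.4650 = 3516.8962 kJ
Qc = 5219.4650 - 3516.8962 = 1702.5688 kJ

eta = 67.3804%, W = 3516.8962 kJ, Qc = 1702.5688 kJ


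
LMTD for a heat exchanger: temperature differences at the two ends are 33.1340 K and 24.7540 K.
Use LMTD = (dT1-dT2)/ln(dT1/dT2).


dT1/dT2 = 1.3385
ln(dT1/dT2) = 0.2916
LMTD = 8.3800 / 0.2916 = 28.7407 K

28.7407 K


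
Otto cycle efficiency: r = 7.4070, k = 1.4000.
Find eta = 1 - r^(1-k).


r^(k-1) = 2.2277
eta = 1 - 1/2.2277 = 0.5511 = 55.1107%

55.1107%


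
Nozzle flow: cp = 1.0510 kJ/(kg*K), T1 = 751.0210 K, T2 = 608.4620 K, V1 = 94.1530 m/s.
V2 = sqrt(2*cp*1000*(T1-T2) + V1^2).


dT = 142.5590 K
2*cp*1000*dT = 299659.0180
V1^2 = 8864.7874
V2 = sqrt(308523.8054) = 555.4492 m/s

555.4492 m/s


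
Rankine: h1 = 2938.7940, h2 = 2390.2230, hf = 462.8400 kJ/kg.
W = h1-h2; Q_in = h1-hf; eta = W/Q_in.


W = 548.5710 kJ/kg
Q_in = 2475.9540 kJ/kg
eta = 0.2216 = 22.1559%

eta = 22.1559%


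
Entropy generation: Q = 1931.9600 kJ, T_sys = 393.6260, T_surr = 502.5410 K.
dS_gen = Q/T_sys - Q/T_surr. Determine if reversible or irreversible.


dS_sys = 1931.9600/393.6260 = 4.9081 kJ/K
dS_surr = -1931.9600/502.5410 = -3.8444 kJ/K
dS_gen = 4.9081 - 3.8444 = 1.0637 kJ/K (irreversible)

dS_gen = 1.0637 kJ/K, irreversible


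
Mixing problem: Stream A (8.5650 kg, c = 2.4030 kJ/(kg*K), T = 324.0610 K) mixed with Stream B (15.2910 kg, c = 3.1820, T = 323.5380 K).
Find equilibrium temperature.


num = 22411.7773
den = 69.2377
Tf = 323.6935 K

323.6935 K


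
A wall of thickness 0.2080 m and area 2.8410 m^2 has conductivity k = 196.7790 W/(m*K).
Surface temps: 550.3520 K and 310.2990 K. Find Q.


dT = 240.0530 K
Q = 196.7790 * 2.8410 * 240.0530 / 0.2080 = 645199.1489 W

645199.1489 W


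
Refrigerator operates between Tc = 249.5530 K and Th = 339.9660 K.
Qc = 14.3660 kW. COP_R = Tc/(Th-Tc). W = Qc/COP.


COP = 249.5530 / 90.4130 = 2.7601
W = 14.3660 / 2.7601 = 5.2048 kW

COP = 2.7601, W = 5.2048 kW


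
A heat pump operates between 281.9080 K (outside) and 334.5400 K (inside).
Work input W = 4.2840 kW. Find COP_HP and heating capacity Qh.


COP = 334.5400 / 52.6320 = 6.3562
Qh = 6.3562 * 4.2840 = 27.2300 kW

COP = 6.3562, Qh = 27.2300 kW


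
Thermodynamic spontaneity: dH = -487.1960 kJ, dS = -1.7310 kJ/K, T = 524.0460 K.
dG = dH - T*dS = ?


T*dS = 524.0460 * -1.7310 = -907.1236 kJ
dG = -487.1960 + 907.1236 = 419.9276 kJ (non-spontaneous)

dG = 419.9276 kJ, non-spontaneous


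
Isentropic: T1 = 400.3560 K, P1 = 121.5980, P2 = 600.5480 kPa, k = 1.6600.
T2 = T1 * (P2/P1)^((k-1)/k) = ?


(k-1)/k = 0.3976
(P2/P1)^exp = 1.8870
T2 = 400.3560 * 1.8870 = 755.4809 K

755.4809 K


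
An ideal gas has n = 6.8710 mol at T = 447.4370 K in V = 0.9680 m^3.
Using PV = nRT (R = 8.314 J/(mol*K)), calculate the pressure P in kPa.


P = nRT/V = 6.8710 * 8.314 * 447.4370 / 0.9680
= 25560.0597 / 0.9680 = 26405.0203 Pa = 26.4050 kPa

26.4050 kPa


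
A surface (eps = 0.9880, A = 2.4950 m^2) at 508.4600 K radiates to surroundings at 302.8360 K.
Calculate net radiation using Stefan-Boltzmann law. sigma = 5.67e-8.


T^4 = 6.6839e+10
Tsurr^4 = 8.4107e+09
Q = 0.9880 * 5.67e-8 * 2.4950 * 5.8428e+10 = 8166.4055 W

8166.4055 W


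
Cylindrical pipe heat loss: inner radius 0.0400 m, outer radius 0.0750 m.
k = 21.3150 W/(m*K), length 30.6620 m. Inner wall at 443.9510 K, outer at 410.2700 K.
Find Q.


dT = 33.6810 K
ln(ro/ri) = 0.6286
Q = 2*pi*21.3150*30.6620*33.6810 / 0.6286 = 220024.1251 W

220024.1251 W


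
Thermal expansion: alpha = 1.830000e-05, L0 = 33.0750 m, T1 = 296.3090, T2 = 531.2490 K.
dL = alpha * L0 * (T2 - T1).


dT = 234.9400 K
dL = 1.830000e-05 * 33.0750 * 234.9400 = 0.142203 m
L_final = 33.217203 m

dL = 0.142203 m


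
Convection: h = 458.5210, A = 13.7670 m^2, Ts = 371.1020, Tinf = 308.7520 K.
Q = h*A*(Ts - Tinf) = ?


dT = 62.3500 K
Q = 458.5210 * 13.7670 * 62.3500 = 393581.7941 W

393581.7941 W


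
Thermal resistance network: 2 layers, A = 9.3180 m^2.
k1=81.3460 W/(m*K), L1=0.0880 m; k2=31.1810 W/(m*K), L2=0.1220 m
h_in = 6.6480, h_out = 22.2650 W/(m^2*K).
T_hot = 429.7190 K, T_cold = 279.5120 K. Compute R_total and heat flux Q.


R_conv_in = 1/(6.6480*9.3180) = 0.0161
R_1 = 0.0880/(81.3460*9.3180) = 0.0001
R_2 = 0.1220/(31.1810*9.3180) = 0.0004
R_conv_out = 1/(22.2650*9.3180) = 0.0048
R_total = 0.0215 K/W
Q = 150.2070 / 0.0215 = 6986.6456 W

R_total = 0.0215 K/W, Q = 6986.6456 W


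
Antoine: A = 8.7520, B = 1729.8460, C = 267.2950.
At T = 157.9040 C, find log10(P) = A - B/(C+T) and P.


C+T = 425.1990
B/(C+T) = 4.0683
log10(P) = 8.7520 - 4.0683 = 4.6837
P = 10^4.6837 = 48270.1945 mmHg

48270.1945 mmHg


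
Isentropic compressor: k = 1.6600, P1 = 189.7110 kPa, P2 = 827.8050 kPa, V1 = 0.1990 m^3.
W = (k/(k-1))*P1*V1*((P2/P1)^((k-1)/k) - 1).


(k-1)/k = 0.3976
(P2/P1)^exp = 1.7964
W = 2.5152 * 189.7110 * 0.1990 * (1.7964 - 1) = 75.6166 kJ

75.6166 kJ


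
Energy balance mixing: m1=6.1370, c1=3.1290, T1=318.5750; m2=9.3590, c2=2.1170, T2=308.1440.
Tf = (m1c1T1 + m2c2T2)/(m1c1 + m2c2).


num = 12222.7495
den = 39.0157
Tf = 313.2779 K

313.2779 K


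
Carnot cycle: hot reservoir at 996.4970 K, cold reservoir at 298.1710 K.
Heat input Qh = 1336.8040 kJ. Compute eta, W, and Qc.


eta = 1 - 298.1710/996.4970 = 0.7008
W = 0.7008 * 1336.8040 = 936.8066 kJ
Qc = 1336.8040 - 936.8066 = 399.9974 kJ

eta = 70.0781%, W = 936.8066 kJ, Qc = 399.9974 kJ


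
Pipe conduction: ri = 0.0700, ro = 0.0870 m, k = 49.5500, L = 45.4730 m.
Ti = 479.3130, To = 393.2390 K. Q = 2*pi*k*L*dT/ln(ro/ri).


dT = 86.0740 K
ln(ro/ri) = 0.2174
Q = 2*pi*49.5500*45.4730*86.0740 / 0.2174 = 5604848.2374 W

5604848.2374 W


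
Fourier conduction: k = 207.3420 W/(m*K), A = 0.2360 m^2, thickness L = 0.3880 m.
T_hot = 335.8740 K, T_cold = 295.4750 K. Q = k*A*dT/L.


dT = 40.3990 K
Q = 207.3420 * 0.2360 * 40.3990 / 0.3880 = 5094.9295 W

5094.9295 W


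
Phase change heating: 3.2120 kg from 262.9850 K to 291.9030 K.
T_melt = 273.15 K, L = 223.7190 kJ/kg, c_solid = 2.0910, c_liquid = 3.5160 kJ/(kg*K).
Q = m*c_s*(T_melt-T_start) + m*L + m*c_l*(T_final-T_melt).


Q1 (sensible, solid) = 3.2120 * 2.0910 * 10.1650 = 68.2711 kJ
Q2 (latent) = 3.2120 * 223.7190 = 718.5854 kJ
Q3 (sensible, liquid) = 3.2120 * 3.5160 * 18.7530 = 211.7850 kJ
Q_total = 998.6415 kJ

998.6415 kJ


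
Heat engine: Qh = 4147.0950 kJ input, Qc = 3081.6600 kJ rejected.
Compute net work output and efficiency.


W = 4147.0950 - 3081.6600 = 1065.4350 kJ
eta = 1065.4350 / 4147.0950 = 0.2569 = 25.6911%

W = 1065.4350 kJ, eta = 25.6911%


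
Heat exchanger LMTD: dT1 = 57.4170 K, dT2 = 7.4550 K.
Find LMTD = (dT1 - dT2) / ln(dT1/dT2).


dT1/dT2 = 7.7018
ln(dT1/dT2) = 2.0415
LMTD = 49.9620 / 2.0415 = 24.4737 K

24.4737 K


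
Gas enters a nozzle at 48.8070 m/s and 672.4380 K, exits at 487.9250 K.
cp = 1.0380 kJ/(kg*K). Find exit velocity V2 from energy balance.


dT = 184.5130 K
2*cp*1000*dT = 383048.9880
V1^2 = 2382.1232
V2 = sqrt(385431.1112) = 620.8310 m/s

620.8310 m/s


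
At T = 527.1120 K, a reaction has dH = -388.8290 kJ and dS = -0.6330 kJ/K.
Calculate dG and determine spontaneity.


T*dS = 527.1120 * -0.6330 = -333.6619 kJ
dG = -388.8290 + 333.6619 = -55.1671 kJ (spontaneous)

dG = -55.1671 kJ, spontaneous


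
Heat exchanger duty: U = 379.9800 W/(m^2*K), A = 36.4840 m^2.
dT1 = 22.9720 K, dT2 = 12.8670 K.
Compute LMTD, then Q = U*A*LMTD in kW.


LMTD = 17.4341 K
Q = 379.9800 * 36.4840 * 17.4341 = 241692.6771 W = 241.6927 kW

241.6927 kW


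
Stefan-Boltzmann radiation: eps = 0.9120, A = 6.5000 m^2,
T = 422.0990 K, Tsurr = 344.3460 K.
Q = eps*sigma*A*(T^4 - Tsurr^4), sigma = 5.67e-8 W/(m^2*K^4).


T^4 = 3.1744e+10
Tsurr^4 = 1.4060e+10
Q = 0.9120 * 5.67e-8 * 6.5000 * 1.7684e+10 = 5943.8526 W

5943.8526 W


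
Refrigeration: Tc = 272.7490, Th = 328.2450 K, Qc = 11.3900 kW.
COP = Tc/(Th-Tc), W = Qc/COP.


COP = 272.7490 / 55.4960 = 4.9148
W = 11.3900 / 4.9148 = 2.3175 kW

COP = 4.9148, W = 2.3175 kW


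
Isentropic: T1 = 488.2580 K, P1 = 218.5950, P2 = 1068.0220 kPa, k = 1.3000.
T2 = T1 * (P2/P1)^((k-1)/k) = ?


(k-1)/k = 0.2308
(P2/P1)^exp = 1.4421
T2 = 488.2580 * 1.4421 = 704.1019 K

704.1019 K


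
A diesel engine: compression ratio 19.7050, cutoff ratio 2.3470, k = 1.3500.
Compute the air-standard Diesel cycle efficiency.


r^(k-1) = 2.8386
rc^k = 3.1637
eta = 0.5808 = 58.0830%

58.0830%


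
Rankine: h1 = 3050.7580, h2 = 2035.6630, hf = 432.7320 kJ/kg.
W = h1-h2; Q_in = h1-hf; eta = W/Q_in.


W = 1015.0950 kJ/kg
Q_in = 2618.0260 kJ/kg
eta = 0.3877 = 38.7733%

eta = 38.7733%


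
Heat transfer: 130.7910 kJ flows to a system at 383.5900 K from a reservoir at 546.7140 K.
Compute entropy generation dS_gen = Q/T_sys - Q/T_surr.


dS_sys = 130.7910/383.5900 = 0.3410 kJ/K
dS_surr = -130.7910/546.7140 = -0.2392 kJ/K
dS_gen = 0.3410 - 0.2392 = 0.1017 kJ/K (irreversible)

dS_gen = 0.1017 kJ/K, irreversible


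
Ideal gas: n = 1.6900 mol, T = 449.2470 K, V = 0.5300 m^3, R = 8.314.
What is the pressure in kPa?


P = nRT/V = 1.6900 * 8.314 * 449.2470 / 0.5300
= 6312.2169 / 0.5300 = 11909.8431 Pa = 11.9098 kPa

11.9098 kPa


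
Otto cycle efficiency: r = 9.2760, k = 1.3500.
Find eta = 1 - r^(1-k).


r^(k-1) = 2.1806
eta = 1 - 1/2.1806 = 0.5414 = 54.1411%

54.1411%


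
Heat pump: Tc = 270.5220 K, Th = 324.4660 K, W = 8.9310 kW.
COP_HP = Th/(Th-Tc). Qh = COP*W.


COP = 324.4660 / 53.9440 = 6.0149
Qh = 6.0149 * 8.9310 = 53.7188 kW

COP = 6.0149, Qh = 53.7188 kW


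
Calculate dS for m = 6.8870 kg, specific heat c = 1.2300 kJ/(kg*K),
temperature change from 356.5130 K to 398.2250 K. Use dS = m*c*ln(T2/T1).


T2/T1 = 1.1170
ln(T2/T1) = 0.1106
dS = 6.8870 * 1.2300 * 0.1106 = 0.9373 kJ/K

0.9373 kJ/K


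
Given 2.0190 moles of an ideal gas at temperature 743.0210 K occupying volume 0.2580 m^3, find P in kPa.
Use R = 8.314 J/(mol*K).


P = nRT/V = 2.0190 * 8.314 * 743.0210 / 0.2580
= 12472.3252 / 0.2580 = 48342.3459 Pa = 48.3423 kPa

48.3423 kPa


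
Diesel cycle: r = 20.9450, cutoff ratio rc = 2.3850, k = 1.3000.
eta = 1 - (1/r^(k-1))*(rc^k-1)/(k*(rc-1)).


r^(k-1) = 2.4907
rc^k = 3.0955
eta = 0.5327 = 53.2721%

53.2721%


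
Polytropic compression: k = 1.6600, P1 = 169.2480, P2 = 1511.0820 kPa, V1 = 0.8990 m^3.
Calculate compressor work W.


(k-1)/k = 0.3976
(P2/P1)^exp = 2.3879
W = 2.5152 * 169.2480 * 0.8990 * (2.3879 - 1) = 531.1330 kJ

531.1330 kJ


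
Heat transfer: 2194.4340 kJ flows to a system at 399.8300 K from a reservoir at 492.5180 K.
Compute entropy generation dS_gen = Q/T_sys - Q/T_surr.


dS_sys = 2194.4340/399.8300 = 5.4884 kJ/K
dS_surr = -2194.4340/492.5180 = -4.4555 kJ/K
dS_gen = 5.4884 - 4.4555 = 1.0329 kJ/K (irreversible)

dS_gen = 1.0329 kJ/K, irreversible


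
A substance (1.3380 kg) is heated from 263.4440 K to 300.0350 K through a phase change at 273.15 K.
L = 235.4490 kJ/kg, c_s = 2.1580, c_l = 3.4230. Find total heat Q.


Q1 (sensible, solid) = 1.3380 * 2.1580 * 9.7060 = 28.0251 kJ
Q2 (latent) = 1.3380 * 235.4490 = 315.0308 kJ
Q3 (sensible, liquid) = 1.3380 * 3.4230 * 26.8850 = 123.1326 kJ
Q_total = 466.1885 kJ

466.1885 kJ


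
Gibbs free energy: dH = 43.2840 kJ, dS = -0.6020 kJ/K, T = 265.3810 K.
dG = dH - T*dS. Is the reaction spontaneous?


T*dS = 265.3810 * -0.6020 = -159.7594 kJ
dG = 43.2840 + 159.7594 = 203.0434 kJ (non-spontaneous)

dG = 203.0434 kJ, non-spontaneous


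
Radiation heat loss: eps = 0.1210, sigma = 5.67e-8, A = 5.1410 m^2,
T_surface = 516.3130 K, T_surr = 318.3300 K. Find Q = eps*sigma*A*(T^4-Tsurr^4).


T^4 = 7.1064e+10
Tsurr^4 = 1.0269e+10
Q = 0.1210 * 5.67e-8 * 5.1410 * 6.0796e+10 = 2144.3217 W

2144.3217 W


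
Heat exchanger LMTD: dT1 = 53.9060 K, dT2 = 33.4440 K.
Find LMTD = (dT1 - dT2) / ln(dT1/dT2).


dT1/dT2 = 1.6118
ln(dT1/dT2) = 0.4774
LMTD = 20.4620 / 0.4774 = 42.8641 K

42.8641 K


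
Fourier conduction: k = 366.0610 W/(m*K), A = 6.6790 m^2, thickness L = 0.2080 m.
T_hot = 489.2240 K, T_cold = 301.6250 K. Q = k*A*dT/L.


dT = 187.5990 K
Q = 366.0610 * 6.6790 * 187.5990 / 0.2080 = 2205119.2946 W

2205119.2946 W


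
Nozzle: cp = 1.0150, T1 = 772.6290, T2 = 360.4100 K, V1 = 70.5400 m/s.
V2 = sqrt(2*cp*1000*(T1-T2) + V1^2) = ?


dT = 412.2190 K
2*cp*1000*dT = 836804.5700
V1^2 = 4975.8916
V2 = sqrt(841780.4616) = 917.4859 m/s

917.4859 m/s


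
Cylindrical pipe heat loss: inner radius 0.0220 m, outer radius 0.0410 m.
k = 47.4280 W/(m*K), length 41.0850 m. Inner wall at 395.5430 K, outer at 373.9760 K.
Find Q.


dT = 21.5670 K
ln(ro/ri) = 0.6225
Q = 2*pi*47.4280*41.0850*21.5670 / 0.6225 = 424158.0305 W

424158.0305 W


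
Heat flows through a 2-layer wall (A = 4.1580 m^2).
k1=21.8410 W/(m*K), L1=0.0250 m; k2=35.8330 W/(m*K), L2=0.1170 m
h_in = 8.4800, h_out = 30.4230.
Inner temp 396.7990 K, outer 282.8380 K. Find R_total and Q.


R_conv_in = 1/(8.4800*4.1580) = 0.0284
R_1 = 0.0250/(21.8410*4.1580) = 0.0003
R_2 = 0.1170/(35.8330*4.1580) = 0.0008
R_conv_out = 1/(30.4230*4.1580) = 0.0079
R_total = 0.0373 K/W
Q = 113.9610 / 0.0373 = 3053.0740 W

R_total = 0.0373 K/W, Q = 3053.0740 W


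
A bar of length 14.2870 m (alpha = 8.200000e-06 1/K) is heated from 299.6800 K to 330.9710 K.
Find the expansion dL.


dT = 31.2910 K
dL = 8.200000e-06 * 14.2870 * 31.2910 = 0.003666 m
L_final = 14.290666 m

dL = 0.003666 m


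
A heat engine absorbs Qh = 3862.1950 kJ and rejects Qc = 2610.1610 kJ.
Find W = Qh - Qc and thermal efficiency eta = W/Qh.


W = 3862.1950 - 2610.1610 = 1252.0340 kJ
eta = 1252.0340 / 3862.1950 = 0.3242 = 32.4177%

W = 1252.0340 kJ, eta = 32.4177%


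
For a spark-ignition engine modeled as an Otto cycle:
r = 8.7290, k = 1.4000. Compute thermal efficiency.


r^(k-1) = 2.3790
eta = 1 - 1/2.3790 = 0.5796 = 57.9647%

57.9647%


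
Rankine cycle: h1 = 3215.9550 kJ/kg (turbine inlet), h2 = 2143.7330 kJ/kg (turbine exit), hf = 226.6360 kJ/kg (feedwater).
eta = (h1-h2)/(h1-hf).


W = 1072.2220 kJ/kg
Q_in = 2989.3190 kJ/kg
eta = 0.3587 = 35.8684%

eta = 35.8684%


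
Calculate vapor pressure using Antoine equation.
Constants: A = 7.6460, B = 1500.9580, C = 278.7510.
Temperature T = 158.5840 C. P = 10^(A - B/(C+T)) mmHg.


C+T = 437.3350
B/(C+T) = 3.4321
log10(P) = 7.6460 - 3.4321 = 4.2139
P = 10^4.2139 = 16366.0729 mmHg

16366.0729 mmHg


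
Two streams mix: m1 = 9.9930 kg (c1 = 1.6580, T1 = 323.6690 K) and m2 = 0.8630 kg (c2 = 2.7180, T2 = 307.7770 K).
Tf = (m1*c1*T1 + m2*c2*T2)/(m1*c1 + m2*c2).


num = 6084.6077
den = 18.9140
Tf = 321.6981 K

321.6981 K


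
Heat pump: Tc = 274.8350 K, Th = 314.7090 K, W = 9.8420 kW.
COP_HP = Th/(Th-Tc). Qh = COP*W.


COP = 314.7090 / 39.8740 = 7.8926
Qh = 7.8926 * 9.8420 = 77.6788 kW

COP = 7.8926, Qh = 77.6788 kW


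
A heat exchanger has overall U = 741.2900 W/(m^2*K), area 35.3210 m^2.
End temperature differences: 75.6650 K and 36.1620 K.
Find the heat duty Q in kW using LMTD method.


LMTD = 53.5049 K
Q = 741.2900 * 35.3210 * 53.5049 = 1400923.1380 W = 1400.9231 kW

1400.9231 kW


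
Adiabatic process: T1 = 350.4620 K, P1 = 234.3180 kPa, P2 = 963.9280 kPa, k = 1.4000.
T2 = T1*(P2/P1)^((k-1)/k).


(k-1)/k = 0.2857
(P2/P1)^exp = 1.4979
T2 = 350.4620 * 1.4979 = 524.9740 K

524.9740 K


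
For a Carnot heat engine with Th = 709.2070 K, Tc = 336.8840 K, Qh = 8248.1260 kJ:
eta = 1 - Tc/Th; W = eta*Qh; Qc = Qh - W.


eta = 1 - 336.8840/709.2070 = 0.5250
W = 0.5250 * 8248.1260 = 4330.1420 kJ
Qc = 8248.1260 - 4330.1420 = 3917.9840 kJ

eta = 52.4985%, W = 4330.1420 kJ, Qc = 3917.9840 kJ


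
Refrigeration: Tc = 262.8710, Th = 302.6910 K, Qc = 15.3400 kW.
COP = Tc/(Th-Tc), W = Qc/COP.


COP = 262.8710 / 39.8200 = 6.6015
W = 15.3400 / 6.6015 = 2.3237 kW

COP = 6.6015, W = 2.3237 kW


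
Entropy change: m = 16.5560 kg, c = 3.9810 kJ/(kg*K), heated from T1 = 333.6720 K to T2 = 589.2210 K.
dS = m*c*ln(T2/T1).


T2/T1 = 1.7659
ln(T2/T1) = 0.5686
dS = 16.5560 * 3.9810 * 0.5686 = 37.4789 kJ/K

37.4789 kJ/K


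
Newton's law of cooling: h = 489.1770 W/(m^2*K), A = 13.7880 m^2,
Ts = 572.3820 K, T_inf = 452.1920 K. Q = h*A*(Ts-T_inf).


dT = 120.1900 K
Q = 489.1770 * 13.7880 * 120.1900 = 810654.2039 W

810654.2039 W


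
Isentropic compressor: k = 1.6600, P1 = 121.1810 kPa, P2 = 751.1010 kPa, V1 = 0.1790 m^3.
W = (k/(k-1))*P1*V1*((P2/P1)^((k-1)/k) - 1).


(k-1)/k = 0.3976
(P2/P1)^exp = 2.0654
W = 2.5152 * 121.1810 * 0.1790 * (2.0654 - 1) = 58.1232 kJ

58.1232 kJ


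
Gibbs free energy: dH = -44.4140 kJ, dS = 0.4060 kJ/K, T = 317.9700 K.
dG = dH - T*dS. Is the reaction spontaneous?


T*dS = 317.9700 * 0.4060 = 129.0958 kJ
dG = -44.4140 - 129.0958 = -173.5098 kJ (spontaneous)

dG = -173.5098 kJ, spontaneous


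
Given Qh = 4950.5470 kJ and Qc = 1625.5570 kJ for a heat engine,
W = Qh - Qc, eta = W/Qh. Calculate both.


W = 4950.5470 - 1625.5570 = 3324.9900 kJ
eta = 3324.9900 / 4950.5470 = 0.6716 = 67.1641%

W = 3324.9900 kJ, eta = 67.1641%


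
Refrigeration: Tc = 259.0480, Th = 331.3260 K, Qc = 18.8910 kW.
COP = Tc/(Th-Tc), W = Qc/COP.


COP = 259.0480 / 72.2780 = 3.5841
W = 18.8910 / 3.5841 = 5.2709 kW

COP = 3.5841, W = 5.2709 kW


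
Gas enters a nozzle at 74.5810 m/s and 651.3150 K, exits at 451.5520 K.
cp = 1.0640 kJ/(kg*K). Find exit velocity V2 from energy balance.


dT = 199.7630 K
2*cp*1000*dT = 425095.6640
V1^2 = 5562.3256
V2 = sqrt(430657.9896) = 656.2454 m/s

656.2454 m/s


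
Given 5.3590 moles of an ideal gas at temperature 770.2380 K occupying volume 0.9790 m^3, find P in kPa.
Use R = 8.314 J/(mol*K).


P = nRT/V = 5.3590 * 8.314 * 770.2380 / 0.9790
= 34317.7430 / 0.9790 = 35053.8744 Pa = 35.0539 kPa

35.0539 kPa


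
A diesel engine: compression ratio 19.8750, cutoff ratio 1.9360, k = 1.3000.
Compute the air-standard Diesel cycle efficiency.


r^(k-1) = 2.4518
rc^k = 2.3604
eta = 0.5440 = 54.4026%

54.4026%


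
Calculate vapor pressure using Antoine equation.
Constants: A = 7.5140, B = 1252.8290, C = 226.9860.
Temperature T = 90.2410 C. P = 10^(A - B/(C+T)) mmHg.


C+T = 317.2270
B/(C+T) = 3.9493
log10(P) = 7.5140 - 3.9493 = 3.5647
P = 10^3.5647 = 3670.1693 mmHg

3670.1693 mmHg


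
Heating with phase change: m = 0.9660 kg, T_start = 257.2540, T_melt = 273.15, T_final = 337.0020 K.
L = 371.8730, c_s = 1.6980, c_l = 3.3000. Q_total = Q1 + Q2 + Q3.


Q1 (sensible, solid) = 0.9660 * 1.6980 * 15.8960 = 26.0737 kJ
Q2 (latent) = 0.9660 * 371.8730 = 359.2293 kJ
Q3 (sensible, liquid) = 0.9660 * 3.3000 * 63.8520 = 203.5474 kJ
Q_total = 588.8504 kJ

588.8504 kJ


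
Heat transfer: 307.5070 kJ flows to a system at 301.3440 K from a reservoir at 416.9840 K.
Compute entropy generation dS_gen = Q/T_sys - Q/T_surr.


dS_sys = 307.5070/301.3440 = 1.0205 kJ/K
dS_surr = -307.5070/416.9840 = -0.7375 kJ/K
dS_gen = 1.0205 - 0.7375 = 0.2830 kJ/K (irreversible)

dS_gen = 0.2830 kJ/K, irreversible


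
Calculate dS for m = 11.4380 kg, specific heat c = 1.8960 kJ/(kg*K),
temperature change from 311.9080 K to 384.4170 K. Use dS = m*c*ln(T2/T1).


T2/T1 = 1.2325
ln(T2/T1) = 0.2090
dS = 11.4380 * 1.8960 * 0.2090 = 4.5329 kJ/K

4.5329 kJ/K


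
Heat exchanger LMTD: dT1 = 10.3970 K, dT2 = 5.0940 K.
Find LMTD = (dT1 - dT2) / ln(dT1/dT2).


dT1/dT2 = 2.0410
ln(dT1/dT2) = 0.7135
LMTD = 5.3030 / 0.7135 = 7.4329 K

7.4329 K


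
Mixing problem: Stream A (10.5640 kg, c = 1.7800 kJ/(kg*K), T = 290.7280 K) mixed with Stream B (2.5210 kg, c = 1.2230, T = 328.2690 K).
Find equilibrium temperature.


num = 6478.9395
den = 21.8871
Tf = 296.0163 K

296.0163 K


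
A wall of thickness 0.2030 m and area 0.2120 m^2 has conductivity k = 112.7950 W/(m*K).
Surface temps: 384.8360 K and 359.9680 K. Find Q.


dT = 24.8680 K
Q = 112.7950 * 0.2120 * 24.8680 / 0.2030 = 2929.3450 W

2929.3450 W


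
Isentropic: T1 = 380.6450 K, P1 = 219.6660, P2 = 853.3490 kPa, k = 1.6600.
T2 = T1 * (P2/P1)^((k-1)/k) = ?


(k-1)/k = 0.3976
(P2/P1)^exp = 1.7152
T2 = 380.6450 * 1.7152 = 652.8983 K

652.8983 K


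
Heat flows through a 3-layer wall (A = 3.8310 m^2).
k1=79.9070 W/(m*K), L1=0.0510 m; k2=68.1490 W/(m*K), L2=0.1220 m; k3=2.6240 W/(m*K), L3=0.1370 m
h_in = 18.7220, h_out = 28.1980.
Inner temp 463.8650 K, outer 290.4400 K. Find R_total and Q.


R_conv_in = 1/(18.7220*3.8310) = 0.0139
R_1 = 0.0510/(79.9070*3.8310) = 0.0002
R_2 = 0.1220/(68.1490*3.8310) = 0.0005
R_3 = 0.1370/(2.6240*3.8310) = 0.0136
R_conv_out = 1/(28.1980*3.8310) = 0.0093
R_total = 0.0375 K/W
Q = 173.4250 / 0.0375 = 4629.4066 W

R_total = 0.0375 K/W, Q = 4629.4066 W


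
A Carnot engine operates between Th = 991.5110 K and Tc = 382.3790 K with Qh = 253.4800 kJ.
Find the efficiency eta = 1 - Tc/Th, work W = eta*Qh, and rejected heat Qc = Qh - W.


eta = 1 - 382.3790/991.5110 = 0.6143
W = 0.6143 * 253.4800 = 155.7247 kJ
Qc = 253.4800 - 155.7247 = 97.7553 kJ

eta = 61.4347%, W = 155.7247 kJ, Qc = 97.7553 kJ


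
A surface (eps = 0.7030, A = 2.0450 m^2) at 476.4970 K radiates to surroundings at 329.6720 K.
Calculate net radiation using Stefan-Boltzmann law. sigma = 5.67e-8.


T^4 = 5.1551e+10
Tsurr^4 = 1.1812e+10
Q = 0.7030 * 5.67e-8 * 2.0450 * 3.9739e+10 = 3239.3051 W

3239.3051 W


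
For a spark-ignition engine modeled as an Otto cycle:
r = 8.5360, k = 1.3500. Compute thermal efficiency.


r^(k-1) = 2.1181
eta = 1 - 1/2.1181 = 0.5279 = 52.7871%

52.7871%


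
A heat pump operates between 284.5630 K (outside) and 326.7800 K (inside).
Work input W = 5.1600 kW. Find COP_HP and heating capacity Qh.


COP = 326.7800 / 42.2170 = 7.7405
Qh = 7.7405 * 5.1600 = 39.9409 kW

COP = 7.7405, Qh = 39.9409 kW


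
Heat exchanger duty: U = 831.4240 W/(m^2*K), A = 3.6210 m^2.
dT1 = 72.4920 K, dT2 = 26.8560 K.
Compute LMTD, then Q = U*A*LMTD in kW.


LMTD = 45.9583 K
Q = 831.4240 * 3.6210 * 45.9583 = 138361.4522 W = 138.3615 kW

138.3615 kW


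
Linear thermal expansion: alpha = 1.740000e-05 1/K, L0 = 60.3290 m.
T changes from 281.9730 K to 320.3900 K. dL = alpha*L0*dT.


dT = 38.4170 K
dL = 1.740000e-05 * 60.3290 * 38.4170 = 0.040327 m
L_final = 60.369327 m

dL = 0.040327 m


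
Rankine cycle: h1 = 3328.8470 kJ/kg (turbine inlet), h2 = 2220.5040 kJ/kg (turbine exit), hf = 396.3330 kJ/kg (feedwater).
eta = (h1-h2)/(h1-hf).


W = 1108.3430 kJ/kg
Q_in = 2932.5140 kJ/kg
eta = 0.3779 = 37.7950%

eta = 37.7950%


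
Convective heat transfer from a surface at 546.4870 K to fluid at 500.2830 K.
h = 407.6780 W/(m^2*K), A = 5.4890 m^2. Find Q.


dT = 46.2040 K
Q = 407.6780 * 5.4890 * 46.2040 = 103392.7488 W

103392.7488 W


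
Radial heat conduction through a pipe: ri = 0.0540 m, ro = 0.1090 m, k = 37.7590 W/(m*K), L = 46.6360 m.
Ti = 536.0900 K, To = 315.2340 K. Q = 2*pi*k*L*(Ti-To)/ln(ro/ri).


dT = 220.8560 K
ln(ro/ri) = 0.7024
Q = 2*pi*37.7590*46.6360*220.8560 / 0.7024 = 3479114.3756 W

3479114.3756 W


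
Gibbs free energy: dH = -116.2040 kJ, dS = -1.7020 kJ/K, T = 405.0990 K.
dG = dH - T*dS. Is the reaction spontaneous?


T*dS = 405.0990 * -1.7020 = -689.4785 kJ
dG = -116.2040 + 689.4785 = 573.2745 kJ (non-spontaneous)

dG = 573.2745 kJ, non-spontaneous


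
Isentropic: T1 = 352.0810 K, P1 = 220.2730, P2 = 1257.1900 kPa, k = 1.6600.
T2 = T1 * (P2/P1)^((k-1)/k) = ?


(k-1)/k = 0.3976
(P2/P1)^exp = 1.9987
T2 = 352.0810 * 1.9987 = 703.7132 K

703.7132 K


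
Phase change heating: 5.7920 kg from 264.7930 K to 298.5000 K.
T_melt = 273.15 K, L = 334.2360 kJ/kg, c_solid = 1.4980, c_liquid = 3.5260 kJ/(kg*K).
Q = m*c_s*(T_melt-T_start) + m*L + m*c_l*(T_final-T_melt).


Q1 (sensible, solid) = 5.7920 * 1.4980 * 8.3570 = 72.5088 kJ
Q2 (latent) = 5.7920 * 334.2360 = 1935.8949 kJ
Q3 (sensible, liquid) = 5.7920 * 3.5260 * 25.3500 = 517.7127 kJ
Q_total = 2526.1164 kJ

2526.1164 kJ


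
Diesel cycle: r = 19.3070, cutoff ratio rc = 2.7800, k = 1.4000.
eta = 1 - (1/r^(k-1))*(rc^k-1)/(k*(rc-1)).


r^(k-1) = 3.2680
rc^k = 4.1847
eta = 0.6089 = 60.8950%

60.8950%


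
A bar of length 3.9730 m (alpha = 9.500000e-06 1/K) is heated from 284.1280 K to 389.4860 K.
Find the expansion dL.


dT = 105.3580 K
dL = 9.500000e-06 * 3.9730 * 105.3580 = 0.003977 m
L_final = 3.976977 m

dL = 0.003977 m


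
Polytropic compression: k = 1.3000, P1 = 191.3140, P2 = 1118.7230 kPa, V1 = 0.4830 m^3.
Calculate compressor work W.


(k-1)/k = 0.2308
(P2/P1)^exp = 1.5031
W = 4.3333 * 191.3140 * 0.4830 * (1.5031 - 1) = 201.4605 kJ

201.4605 kJ


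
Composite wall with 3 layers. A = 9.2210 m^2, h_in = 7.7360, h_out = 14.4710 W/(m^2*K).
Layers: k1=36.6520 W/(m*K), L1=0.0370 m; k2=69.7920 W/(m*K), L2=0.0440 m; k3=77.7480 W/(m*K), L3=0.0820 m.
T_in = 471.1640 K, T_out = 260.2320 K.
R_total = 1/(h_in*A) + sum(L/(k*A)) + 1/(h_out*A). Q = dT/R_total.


R_conv_in = 1/(7.7360*9.2210) = 0.0140
R_1 = 0.0370/(36.6520*9.2210) = 0.0001
R_2 = 0.0440/(69.7920*9.2210) = 6.8371e-05
R_3 = 0.0820/(77.7480*9.2210) = 0.0001
R_conv_out = 1/(14.4710*9.2210) = 0.0075
R_total = 0.0218 K/W
Q = 210.9320 / 0.0218 = 9673.5506 W

R_total = 0.0218 K/W, Q = 9673.5506 W


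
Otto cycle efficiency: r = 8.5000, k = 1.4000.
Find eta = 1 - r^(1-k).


r^(k-1) = 2.3538
eta = 1 - 1/2.3538 = 0.5752 = 57.5153%

57.5153%


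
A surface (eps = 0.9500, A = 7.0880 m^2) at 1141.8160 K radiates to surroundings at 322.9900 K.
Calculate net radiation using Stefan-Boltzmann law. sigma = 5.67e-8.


T^4 = 1.6997e+12
Tsurr^4 = 1.0883e+10
Q = 0.9500 * 5.67e-8 * 7.0880 * 1.6889e+12 = 644800.2802 W

644800.2802 W


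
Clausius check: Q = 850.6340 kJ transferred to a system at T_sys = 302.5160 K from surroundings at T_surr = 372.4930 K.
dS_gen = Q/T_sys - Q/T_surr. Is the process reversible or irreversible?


dS_sys = 850.6340/302.5160 = 2.8119 kJ/K
dS_surr = -850.6340/372.4930 = -2.2836 kJ/K
dS_gen = 2.8119 - 2.2836 = 0.5282 kJ/K (irreversible)

dS_gen = 0.5282 kJ/K, irreversible


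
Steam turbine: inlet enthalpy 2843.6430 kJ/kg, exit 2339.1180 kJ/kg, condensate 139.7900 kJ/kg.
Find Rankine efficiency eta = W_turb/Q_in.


W = 504.5250 kJ/kg
Q_in = 2703.8530 kJ/kg
eta = 0.1866 = 18.6595%

eta = 18.6595%


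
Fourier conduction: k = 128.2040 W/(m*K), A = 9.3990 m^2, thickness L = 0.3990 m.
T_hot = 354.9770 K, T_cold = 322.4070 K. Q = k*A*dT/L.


dT = 32.5700 K
Q = 128.2040 * 9.3990 * 32.5700 / 0.3990 = 98362.1670 W

98362.1670 W


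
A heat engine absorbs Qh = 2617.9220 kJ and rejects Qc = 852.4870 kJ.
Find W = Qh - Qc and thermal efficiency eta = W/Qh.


W = 2617.9220 - 852.4870 = 1765.4350 kJ
eta = 1765.4350 / 2617.9220 = 0.6744 = 67.4365%

W = 1765.4350 kJ, eta = 67.4365%


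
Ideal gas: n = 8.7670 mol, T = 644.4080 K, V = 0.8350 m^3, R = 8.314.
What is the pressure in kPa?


P = nRT/V = 8.7670 * 8.314 * 644.4080 / 0.8350
= 46970.1503 / 0.8350 = 56251.6770 Pa = 56.2517 kPa

56.2517 kPa


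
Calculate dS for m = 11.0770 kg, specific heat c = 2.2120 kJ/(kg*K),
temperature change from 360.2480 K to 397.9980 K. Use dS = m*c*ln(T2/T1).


T2/T1 = 1.1048
ln(T2/T1) = 0.0997
dS = 11.0770 * 2.2120 * 0.0997 = 2.4418 kJ/K

2.4418 kJ/K


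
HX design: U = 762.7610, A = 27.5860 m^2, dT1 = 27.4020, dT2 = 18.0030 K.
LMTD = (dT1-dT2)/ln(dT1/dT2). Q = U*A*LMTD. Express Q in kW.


LMTD = 22.3744 K
Q = 762.7610 * 27.5860 * 22.3744 = 470792.2926 W = 470.7923 kW

470.7923 kW


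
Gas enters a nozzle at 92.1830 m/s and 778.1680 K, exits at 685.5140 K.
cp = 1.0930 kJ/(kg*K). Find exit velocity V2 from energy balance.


dT = 92.6540 K
2*cp*1000*dT = 202541.6440
V1^2 = 8497.7055
V2 = sqrt(211039.3495) = 459.3902 m/s

459.3902 m/s


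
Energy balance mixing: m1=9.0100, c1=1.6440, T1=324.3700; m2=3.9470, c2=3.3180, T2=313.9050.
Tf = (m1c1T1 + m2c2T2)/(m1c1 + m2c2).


num = 8915.6569
den = 27.9086
Tf = 319.4593 K

319.4593 K


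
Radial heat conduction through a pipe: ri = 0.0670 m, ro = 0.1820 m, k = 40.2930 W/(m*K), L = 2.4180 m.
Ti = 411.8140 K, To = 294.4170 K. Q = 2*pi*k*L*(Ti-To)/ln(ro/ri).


dT = 117.3970 K
ln(ro/ri) = 0.9993
Q = 2*pi*40.2930*2.4180*117.3970 / 0.9993 = 71915.2122 W

71915.2122 W


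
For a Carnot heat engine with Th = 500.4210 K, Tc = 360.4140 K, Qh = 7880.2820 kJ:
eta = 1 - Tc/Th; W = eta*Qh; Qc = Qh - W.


eta = 1 - 360.4140/500.4210 = 0.2798
W = 0.2798 * 7880.2820 = 2204.7329 kJ
Qc = 7880.2820 - 2204.7329 = 5675.5491 kJ

eta = 27.9778%, W = 2204.7329 kJ, Qc = 5675.5491 kJ
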